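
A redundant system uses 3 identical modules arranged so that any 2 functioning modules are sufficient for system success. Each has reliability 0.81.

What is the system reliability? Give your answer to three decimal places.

R = Σ_{i=2}^{3} C(3,i) p^i (1−p)^{3−i} with p = 0.81
C(3,2)·0.81^2·0.19^1 = 0.37398
C(3,3)·0.81^3·0.19^0 = 0.53144
Sum = 0.905

0.905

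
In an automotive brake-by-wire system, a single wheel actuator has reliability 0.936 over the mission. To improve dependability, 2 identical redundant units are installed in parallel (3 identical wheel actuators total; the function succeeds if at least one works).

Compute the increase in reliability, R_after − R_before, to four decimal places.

R_before = 0.936
R_after = 1 − (1 − 0.936)^3 = 0.9997
ΔR = 0.9997 − 0.936 = 0.0637

0.0637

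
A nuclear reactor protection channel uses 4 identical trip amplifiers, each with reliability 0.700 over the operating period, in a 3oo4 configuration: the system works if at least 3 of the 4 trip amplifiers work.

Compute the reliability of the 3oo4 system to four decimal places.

0.6517

R = Σ_{i=3}^{4} C(4,i) p^i (1−p)^{4−i} with p = 0.700
C(4,3)·0.700^3·0.300^1 = 0.411600
C(4,4)·0.700^4·0.300^0 = 0.240100
Sum = 0.6517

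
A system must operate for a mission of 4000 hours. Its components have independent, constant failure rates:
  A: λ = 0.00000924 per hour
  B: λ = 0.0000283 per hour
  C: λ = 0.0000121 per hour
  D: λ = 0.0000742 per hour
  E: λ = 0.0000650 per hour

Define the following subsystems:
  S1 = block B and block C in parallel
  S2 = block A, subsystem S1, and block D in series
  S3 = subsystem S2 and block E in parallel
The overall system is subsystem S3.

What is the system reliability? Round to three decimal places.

R(A) = exp(−0.00000924 × 4000) = 0.96371
R(B) = exp(−0.0000283 × 4000) = 0.89297
R(C) = exp(−0.0000121 × 4000) = 0.95275
R(D) = exp(−0.0000742 × 4000) = 0.74319
R(E) = exp(−0.0000650 × 4000) = 0.77105
Parallel (B and C): 1 − (1 − 0.89297)(1 − 0.95275) = 0.99494
Series (A, [0.99494], and D): 0.96371 × 0.99494 × 0.74319 = 0.71260
Parallel ([0.71260] and E): 1 − (1 − 0.71260)(1 − 0.77105) = 0.934

0.934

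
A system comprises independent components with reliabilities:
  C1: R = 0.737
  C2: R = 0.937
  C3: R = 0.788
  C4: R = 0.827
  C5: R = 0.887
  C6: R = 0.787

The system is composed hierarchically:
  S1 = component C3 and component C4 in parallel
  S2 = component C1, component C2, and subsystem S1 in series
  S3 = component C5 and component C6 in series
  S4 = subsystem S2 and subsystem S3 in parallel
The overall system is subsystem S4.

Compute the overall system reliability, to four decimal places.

Parallel (C3 and C4): 1 − (1 − 0.788000)(1 − 0.827000) = 0.963324
Series (C1, C2, and [0.963324]): 0.737000 × 0.937000 × 0.963324 = 0.665242
Series (C5 and C6): 0.887000 × 0.787000 = 0.698069
Parallel ([0.665242] and [0.698069]): 1 − (1 − 0.665242)(1 − 0.698069) = 0.8989

0.8989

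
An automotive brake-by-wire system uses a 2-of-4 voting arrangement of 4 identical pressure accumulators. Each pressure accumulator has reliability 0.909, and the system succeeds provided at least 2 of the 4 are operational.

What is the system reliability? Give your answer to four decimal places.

R = Σ_{i=2}^{4} C(4,i) p^i (1−p)^{4−i} with p = 0.909
C(4,2)·0.909^2·0.091^2 = 0.041055
C(4,3)·0.909^3·0.091^1 = 0.273397
C(4,4)·0.909^4·0.091^0 = 0.682740
Sum = 0.9972

0.9972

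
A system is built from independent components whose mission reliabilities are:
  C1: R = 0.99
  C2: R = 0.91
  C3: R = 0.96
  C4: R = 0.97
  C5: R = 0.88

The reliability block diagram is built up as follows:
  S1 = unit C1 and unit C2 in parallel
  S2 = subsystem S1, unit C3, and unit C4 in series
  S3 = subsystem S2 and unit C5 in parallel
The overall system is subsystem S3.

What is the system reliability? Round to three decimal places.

0.992

Parallel (C1 and C2): 1 − (1 − 0.99000)(1 − 0.91000) = 0.99910
Series ([0.99910], C3, and C4): 0.99910 × 0.96000 × 0.97000 = 0.93036
Parallel ([0.93036] and C5): 1 − (1 − 0.93036)(1 − 0.88000) = 0.992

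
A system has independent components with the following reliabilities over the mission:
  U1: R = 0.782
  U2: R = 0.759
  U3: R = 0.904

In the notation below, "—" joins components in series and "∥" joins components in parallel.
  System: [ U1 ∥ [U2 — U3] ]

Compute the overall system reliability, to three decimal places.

0.932

Series (U2 and U3): 0.75900 × 0.90400 = 0.68614
Parallel (U1 and [0.68614]): 1 − (1 − 0.78200)(1 − 0.68614) = 0.932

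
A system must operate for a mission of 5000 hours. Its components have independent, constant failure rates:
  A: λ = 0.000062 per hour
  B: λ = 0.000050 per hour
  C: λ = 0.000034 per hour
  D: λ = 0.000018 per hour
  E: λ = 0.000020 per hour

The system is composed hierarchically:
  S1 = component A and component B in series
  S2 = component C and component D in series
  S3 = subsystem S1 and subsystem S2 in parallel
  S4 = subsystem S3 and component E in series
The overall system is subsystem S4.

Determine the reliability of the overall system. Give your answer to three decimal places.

0.816

R(A) = exp(−0.000062 × 5000) = 0.73345
R(B) = exp(−0.000050 × 5000) = 0.77880
R(C) = exp(−0.000034 × 5000) = 0.84366
R(D) = exp(−0.000018 × 5000) = 0.91393
R(E) = exp(−0.000020 × 5000) = 0.90484
Series (A and B): 0.73345 × 0.77880 = 0.57121
Series (C and D): 0.84366 × 0.91393 = 0.77105
Parallel ([0.57121] and [0.77105]): 1 − (1 − 0.57121)(1 − 0.77105) = 0.90183
Series ([0.90183] and E): 0.90183 × 0.90484 = 0.816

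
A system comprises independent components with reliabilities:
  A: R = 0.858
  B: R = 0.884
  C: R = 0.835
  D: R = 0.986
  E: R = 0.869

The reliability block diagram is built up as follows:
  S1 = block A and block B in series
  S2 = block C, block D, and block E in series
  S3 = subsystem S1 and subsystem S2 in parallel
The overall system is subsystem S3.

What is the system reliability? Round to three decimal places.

0.931

Series (A and B): 0.85800 × 0.88400 = 0.75847
Series (C, D, and E): 0.83500 × 0.98600 × 0.86900 = 0.71546
Parallel ([0.75847] and [0.71546]): 1 − (1 − 0.75847)(1 − 0.71546) = 0.931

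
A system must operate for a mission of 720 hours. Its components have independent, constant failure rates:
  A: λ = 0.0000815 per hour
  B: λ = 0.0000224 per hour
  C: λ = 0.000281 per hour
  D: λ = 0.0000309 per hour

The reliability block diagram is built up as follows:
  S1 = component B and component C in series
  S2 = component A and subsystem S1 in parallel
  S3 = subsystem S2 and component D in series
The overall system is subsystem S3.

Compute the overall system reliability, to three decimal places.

R(A) = exp(−0.0000815 × 720) = 0.94301
R(B) = exp(−0.0000224 × 720) = 0.98400
R(C) = exp(−0.000281 × 720) = 0.81683
R(D) = exp(−0.0000309 × 720) = 0.97800
Series (B and C): 0.98400 × 0.81683 = 0.80376
Parallel (A and [0.80376]): 1 − (1 − 0.94301)(1 − 0.80376) = 0.98882
Series ([0.98882] and D): 0.98882 × 0.97800 = 0.967

0.967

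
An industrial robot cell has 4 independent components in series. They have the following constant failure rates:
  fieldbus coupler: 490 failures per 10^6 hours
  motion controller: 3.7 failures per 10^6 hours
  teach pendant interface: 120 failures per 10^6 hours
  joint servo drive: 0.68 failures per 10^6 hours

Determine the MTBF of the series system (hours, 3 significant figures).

1630

Series of exponential components: λ_sys = Σ λ_i
λ_sys = 0.00049 + 0.0000037 + 0.00012 + 0.00000068 = 6.1438e-04 /h
MTBF = 1 / λ_sys = 1630 h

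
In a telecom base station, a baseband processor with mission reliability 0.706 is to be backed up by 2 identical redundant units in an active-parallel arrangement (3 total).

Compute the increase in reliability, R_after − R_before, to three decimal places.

0.269

R_before = 0.706
R_after = 1 − (1 − 0.706)^3 = 0.975
ΔR = 0.975 − 0.706 = 0.269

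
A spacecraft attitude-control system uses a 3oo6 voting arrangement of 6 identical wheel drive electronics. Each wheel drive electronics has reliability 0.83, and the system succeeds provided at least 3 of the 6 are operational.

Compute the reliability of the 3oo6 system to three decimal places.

R = Σ_{i=3}^{6} C(6,i) p^i (1−p)^{6−i} with p = 0.83
C(6,3)·0.83^3·0.17^3 = 0.05618
C(6,4)·0.83^4·0.17^2 = 0.20573
C(6,5)·0.83^5·0.17^1 = 0.40178
C(6,6)·0.83^6·0.17^0 = 0.32694
Sum = 0.991

0.991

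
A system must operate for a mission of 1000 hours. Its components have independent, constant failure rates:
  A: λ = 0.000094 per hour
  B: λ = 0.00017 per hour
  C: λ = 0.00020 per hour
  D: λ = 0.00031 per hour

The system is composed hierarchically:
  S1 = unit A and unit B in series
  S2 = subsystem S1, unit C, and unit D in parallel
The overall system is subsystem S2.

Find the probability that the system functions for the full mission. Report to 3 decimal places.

0.989

R(A) = exp(−0.000094 × 1000) = 0.91028
R(B) = exp(−0.00017 × 1000) = 0.84366
R(C) = exp(−0.00020 × 1000) = 0.81873
R(D) = exp(−0.00031 × 1000) = 0.73345
Series (A and B): 0.91028 × 0.84366 = 0.76797
Parallel ([0.76797], C, and D): 1 − (1 − 0.76797)(1 − 0.81873)(1 − 0.73345) = 0.989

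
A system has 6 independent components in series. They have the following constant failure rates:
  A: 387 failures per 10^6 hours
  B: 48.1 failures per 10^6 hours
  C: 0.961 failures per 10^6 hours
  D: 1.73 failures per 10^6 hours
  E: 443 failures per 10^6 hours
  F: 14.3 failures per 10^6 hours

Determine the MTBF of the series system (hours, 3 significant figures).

1120

Series of exponential components: λ_sys = Σ λ_i
λ_sys = 0.000387 + 0.0000481 + 0.000000961 + 0.00000173 + 0.000443 + 0.0000143 = 8.9509e-04 /h
MTBF = 1 / λ_sys = 1120 h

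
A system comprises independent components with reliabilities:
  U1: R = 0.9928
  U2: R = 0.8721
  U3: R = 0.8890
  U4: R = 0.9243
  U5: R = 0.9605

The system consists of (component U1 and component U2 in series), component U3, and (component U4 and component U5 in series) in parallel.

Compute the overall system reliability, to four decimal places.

0.9983

Series (U1 and U2): 0.992800 × 0.872100 = 0.865821
Series (U4 and U5): 0.924300 × 0.960500 = 0.887790
Parallel ([0.865821], U3, and [0.887790]): 1 − (1 − 0.865821)(1 − 0.889000)(1 − 0.887790) = 0.9983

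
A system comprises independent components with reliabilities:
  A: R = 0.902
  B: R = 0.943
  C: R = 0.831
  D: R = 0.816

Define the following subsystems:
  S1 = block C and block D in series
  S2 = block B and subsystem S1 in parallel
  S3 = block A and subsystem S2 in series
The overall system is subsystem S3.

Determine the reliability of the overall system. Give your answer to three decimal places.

0.885

Series (C and D): 0.83100 × 0.81600 = 0.67810
Parallel (B and [0.67810]): 1 − (1 − 0.94300)(1 − 0.67810) = 0.98165
Series (A and [0.98165]): 0.90200 × 0.98165 = 0.885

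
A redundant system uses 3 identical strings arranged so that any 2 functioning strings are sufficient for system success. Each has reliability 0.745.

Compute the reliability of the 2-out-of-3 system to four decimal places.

0.8381

R = Σ_{i=2}^{3} C(3,i) p^i (1−p)^{3−i} with p = 0.745
C(3,2)·0.745^2·0.255^1 = 0.424594
C(3,3)·0.745^3·0.255^0 = 0.413494
Sum = 0.8381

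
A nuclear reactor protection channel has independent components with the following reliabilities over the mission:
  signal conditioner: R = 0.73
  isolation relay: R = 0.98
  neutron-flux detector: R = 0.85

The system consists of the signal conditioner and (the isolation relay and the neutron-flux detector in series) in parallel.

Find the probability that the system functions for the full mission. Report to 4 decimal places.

Series (isolation relay and neutron-flux detector): 0.980000 × 0.850000 = 0.833000
Parallel (signal conditioner and [0.833000]): 1 − (1 − 0.730000)(1 − 0.833000) = 0.9549

0.9549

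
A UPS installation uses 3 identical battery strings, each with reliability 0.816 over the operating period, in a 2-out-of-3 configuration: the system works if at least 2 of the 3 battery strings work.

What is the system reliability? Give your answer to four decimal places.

0.9109

R = Σ_{i=2}^{3} C(3,i) p^i (1−p)^{3−i} with p = 0.816
C(3,2)·0.816^2·0.184^1 = 0.367553
C(3,3)·0.816^3·0.184^0 = 0.543338
Sum = 0.9109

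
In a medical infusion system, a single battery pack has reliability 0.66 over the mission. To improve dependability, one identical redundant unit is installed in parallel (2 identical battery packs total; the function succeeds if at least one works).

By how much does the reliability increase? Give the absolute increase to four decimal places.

R_before = 0.66
R_after = 1 − (1 − 0.66)^2 = 0.8844
ΔR = 0.8844 − 0.66 = 0.2244

0.2244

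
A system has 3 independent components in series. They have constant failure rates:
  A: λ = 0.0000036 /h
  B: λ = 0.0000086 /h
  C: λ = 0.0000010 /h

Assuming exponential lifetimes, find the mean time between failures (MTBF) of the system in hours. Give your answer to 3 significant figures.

Series of exponential components: λ_sys = Σ λ_i
λ_sys = 0.0000036 + 0.0000086 + 0.0000010 = 1.3200e-05 /h
MTBF = 1 / λ_sys = 75800 h

75800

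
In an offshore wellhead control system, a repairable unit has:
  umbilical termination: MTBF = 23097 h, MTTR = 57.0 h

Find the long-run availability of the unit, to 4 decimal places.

0.9975

A(umbilical termination) = MTBF/(MTBF+MTTR) = 23097/(23097+57.0) = 0.9975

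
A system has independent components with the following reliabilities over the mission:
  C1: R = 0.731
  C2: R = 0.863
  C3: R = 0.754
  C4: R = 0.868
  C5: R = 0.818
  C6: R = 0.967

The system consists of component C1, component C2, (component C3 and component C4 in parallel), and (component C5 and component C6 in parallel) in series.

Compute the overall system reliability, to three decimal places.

Parallel (C3 and C4): 1 − (1 − 0.75400)(1 − 0.86800) = 0.96753
Parallel (C5 and C6): 1 − (1 − 0.81800)(1 − 0.96700) = 0.99399
Series (C1, C2, [0.96753], and [0.99399]): 0.73100 × 0.86300 × 0.96753 × 0.99399 = 0.607

0.607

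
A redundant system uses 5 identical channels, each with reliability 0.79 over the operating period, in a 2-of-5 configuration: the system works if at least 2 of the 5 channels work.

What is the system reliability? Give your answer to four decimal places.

0.9919

R = Σ_{i=2}^{5} C(5,i) p^i (1−p)^{5−i} with p = 0.79
C(5,2)·0.79^2·0.21^3 = 0.057798
C(5,3)·0.79^3·0.21^2 = 0.217430
C(5,4)·0.79^4·0.21^1 = 0.408976
C(5,5)·0.79^5·0.21^0 = 0.307706
Sum = 0.9919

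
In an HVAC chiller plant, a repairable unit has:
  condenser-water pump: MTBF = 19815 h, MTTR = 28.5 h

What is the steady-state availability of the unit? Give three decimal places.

0.999

A(condenser-water pump) = MTBF/(MTBF+MTTR) = 19815/(19815+28.5) = 0.999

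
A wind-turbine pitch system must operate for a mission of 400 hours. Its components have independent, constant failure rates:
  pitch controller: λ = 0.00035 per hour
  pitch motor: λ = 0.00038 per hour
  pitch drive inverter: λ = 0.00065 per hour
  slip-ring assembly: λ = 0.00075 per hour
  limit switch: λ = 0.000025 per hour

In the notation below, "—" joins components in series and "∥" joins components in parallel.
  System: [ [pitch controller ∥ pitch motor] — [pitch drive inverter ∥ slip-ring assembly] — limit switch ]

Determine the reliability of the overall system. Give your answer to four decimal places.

R(pitch controller) = exp(−0.00035 × 400) = 0.869358
R(pitch motor) = exp(−0.00038 × 400) = 0.858988
R(pitch drive inverter) = exp(−0.00065 × 400) = 0.771052
R(slip-ring assembly) = exp(−0.00075 × 400) = 0.740818
R(limit switch) = exp(−0.000025 × 400) = 0.990050
Parallel (pitch controller and pitch motor): 1 − (1 − 0.869358)(1 − 0.858988) = 0.981578
Parallel (pitch drive inverter and slip-ring assembly): 1 − (1 − 0.771052)(1 − 0.740818) = 0.940661
Series ([0.981578], [0.940661], and limit switch): 0.981578 × 0.940661 × 0.990050 = 0.9141

0.9141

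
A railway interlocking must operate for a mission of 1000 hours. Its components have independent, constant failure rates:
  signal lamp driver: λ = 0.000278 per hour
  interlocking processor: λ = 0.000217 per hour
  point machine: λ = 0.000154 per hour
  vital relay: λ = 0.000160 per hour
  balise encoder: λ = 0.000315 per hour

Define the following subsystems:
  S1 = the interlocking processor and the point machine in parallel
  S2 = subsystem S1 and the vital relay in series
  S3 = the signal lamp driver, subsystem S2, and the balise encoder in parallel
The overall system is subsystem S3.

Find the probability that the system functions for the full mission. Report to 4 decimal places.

R(signal lamp driver) = exp(−0.000278 × 1000) = 0.757297
R(interlocking processor) = exp(−0.000217 × 1000) = 0.804930
R(point machine) = exp(−0.000154 × 1000) = 0.857272
R(vital relay) = exp(−0.000160 × 1000) = 0.852144
R(balise encoder) = exp(−0.000315 × 1000) = 0.729789
Parallel (interlocking processor and point machine): 1 − (1 − 0.804930)(1 − 0.857272) = 0.972158
Series ([0.972158] and vital relay): 0.972158 × 0.852144 = 0.828419
Parallel (signal lamp driver, [0.828419], and balise encoder): 1 − (1 − 0.757297)(1 − 0.828419)(1 − 0.729789) = 0.9887

0.9887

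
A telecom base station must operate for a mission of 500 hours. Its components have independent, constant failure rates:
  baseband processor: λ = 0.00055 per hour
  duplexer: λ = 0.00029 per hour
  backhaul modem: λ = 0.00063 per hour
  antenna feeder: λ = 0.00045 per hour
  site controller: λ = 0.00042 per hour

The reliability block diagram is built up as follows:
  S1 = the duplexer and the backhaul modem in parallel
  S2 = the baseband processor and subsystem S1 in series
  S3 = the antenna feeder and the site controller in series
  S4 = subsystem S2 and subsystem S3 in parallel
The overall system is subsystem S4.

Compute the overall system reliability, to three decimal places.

0.905

R(baseband processor) = exp(−0.00055 × 500) = 0.75957
R(duplexer) = exp(−0.00029 × 500) = 0.86502
R(backhaul modem) = exp(−0.00063 × 500) = 0.72979
R(antenna feeder) = exp(−0.00045 × 500) = 0.79852
R(site controller) = exp(−0.00042 × 500) = 0.81058
Parallel (duplexer and backhaul modem): 1 − (1 − 0.86502)(1 − 0.72979) = 0.96353
Series (baseband processor and [0.96353]): 0.75957 × 0.96353 = 0.73187
Series (antenna feeder and site controller): 0.79852 × 0.81058 = 0.64726
Parallel ([0.73187] and [0.64726]): 1 − (1 − 0.73187)(1 − 0.64726) = 0.905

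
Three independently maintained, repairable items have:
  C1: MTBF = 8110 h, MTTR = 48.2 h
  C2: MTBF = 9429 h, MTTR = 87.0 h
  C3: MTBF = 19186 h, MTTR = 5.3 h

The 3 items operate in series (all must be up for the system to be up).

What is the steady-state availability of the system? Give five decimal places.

0.98473

A(C1) = MTBF/(MTBF+MTTR) = 8110/(8110+48.2) = 0.994092
A(C2) = MTBF/(MTBF+MTTR) = 9429/(9429+87.0) = 0.990858
A(C3) = MTBF/(MTBF+MTTR) = 19186/(19186+5.3) = 0.999724
Series availability: 0.994092 × 0.990858 × 0.999724 = 0.98473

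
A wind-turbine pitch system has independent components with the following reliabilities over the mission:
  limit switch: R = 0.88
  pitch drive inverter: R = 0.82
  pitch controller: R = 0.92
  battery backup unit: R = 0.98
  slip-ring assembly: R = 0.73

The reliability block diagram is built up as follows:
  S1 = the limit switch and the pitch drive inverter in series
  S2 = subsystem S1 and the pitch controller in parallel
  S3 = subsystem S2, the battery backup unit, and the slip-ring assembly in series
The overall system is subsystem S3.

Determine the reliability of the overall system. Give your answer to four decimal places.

0.6995

Series (limit switch and pitch drive inverter): 0.880000 × 0.820000 = 0.721600
Parallel ([0.721600] and pitch controller): 1 − (1 − 0.721600)(1 − 0.920000) = 0.977728
Series ([0.977728], battery backup unit, and slip-ring assembly): 0.977728 × 0.980000 × 0.730000 = 0.6995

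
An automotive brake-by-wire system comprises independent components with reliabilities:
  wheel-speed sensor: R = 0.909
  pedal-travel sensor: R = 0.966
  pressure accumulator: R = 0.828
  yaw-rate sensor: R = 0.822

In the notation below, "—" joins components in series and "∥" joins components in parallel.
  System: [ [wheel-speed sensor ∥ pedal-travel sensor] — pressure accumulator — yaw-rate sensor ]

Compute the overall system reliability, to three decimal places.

0.679

Parallel (wheel-speed sensor and pedal-travel sensor): 1 − (1 − 0.90900)(1 − 0.96600) = 0.99691
Series ([0.99691], pressure accumulator, and yaw-rate sensor): 0.99691 × 0.82800 × 0.82200 = 0.679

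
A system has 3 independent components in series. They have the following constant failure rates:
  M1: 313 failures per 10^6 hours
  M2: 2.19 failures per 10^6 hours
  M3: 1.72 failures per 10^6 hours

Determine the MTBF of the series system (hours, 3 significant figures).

3160

Series of exponential components: λ_sys = Σ λ_i
λ_sys = 0.000313 + 0.00000219 + 0.00000172 = 3.1691e-04 /h
MTBF = 1 / λ_sys = 3160 h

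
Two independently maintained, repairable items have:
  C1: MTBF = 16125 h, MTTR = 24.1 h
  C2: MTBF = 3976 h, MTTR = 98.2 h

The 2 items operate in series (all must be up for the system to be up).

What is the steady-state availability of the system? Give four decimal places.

0.9744

A(C1) = MTBF/(MTBF+MTTR) = 16125/(16125+24.1) = 0.998508
A(C2) = MTBF/(MTBF+MTTR) = 3976/(3976+98.2) = 0.975897
Series availability: 0.998508 × 0.975897 = 0.9744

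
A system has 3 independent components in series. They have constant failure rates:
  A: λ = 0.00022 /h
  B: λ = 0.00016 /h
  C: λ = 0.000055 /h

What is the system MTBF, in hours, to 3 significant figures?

Series of exponential components: λ_sys = Σ λ_i
λ_sys = 0.00022 + 0.00016 + 0.000055 = 4.3500e-04 /h
MTBF = 1 / λ_sys = 2300 h

2300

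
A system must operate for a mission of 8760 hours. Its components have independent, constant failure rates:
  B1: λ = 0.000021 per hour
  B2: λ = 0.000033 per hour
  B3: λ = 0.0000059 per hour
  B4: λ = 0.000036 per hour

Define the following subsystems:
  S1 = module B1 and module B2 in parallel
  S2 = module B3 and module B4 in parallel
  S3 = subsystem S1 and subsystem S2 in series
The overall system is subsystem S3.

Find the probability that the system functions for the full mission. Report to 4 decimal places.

0.9448

R(B1) = exp(−0.000021 × 8760) = 0.831969
R(B2) = exp(−0.000033 × 8760) = 0.748952
R(B3) = exp(−0.0000059 × 8760) = 0.949629
R(B4) = exp(−0.000036 × 8760) = 0.729526
Parallel (B1 and B2): 1 − (1 − 0.831969)(1 − 0.748952) = 0.957816
Parallel (B3 and B4): 1 − (1 − 0.949629)(1 − 0.729526) = 0.986376
Series ([0.957816] and [0.986376]): 0.957816 × 0.986376 = 0.9448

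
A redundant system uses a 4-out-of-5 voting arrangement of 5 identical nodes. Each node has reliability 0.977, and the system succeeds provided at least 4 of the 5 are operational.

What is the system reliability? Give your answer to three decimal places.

R = Σ_{i=4}^{5} C(5,i) p^i (1−p)^{5−i} with p = 0.977
C(5,4)·0.977^4·0.023^1 = 0.10478
C(5,5)·0.977^5·0.023^0 = 0.89017
Sum = 0.995

0.995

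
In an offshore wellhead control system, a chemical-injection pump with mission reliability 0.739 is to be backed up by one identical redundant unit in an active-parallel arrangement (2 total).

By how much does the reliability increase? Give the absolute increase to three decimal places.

R_before = 0.739
R_after = 1 − (1 − 0.739)^2 = 0.932
ΔR = 0.932 − 0.739 = 0.193

0.193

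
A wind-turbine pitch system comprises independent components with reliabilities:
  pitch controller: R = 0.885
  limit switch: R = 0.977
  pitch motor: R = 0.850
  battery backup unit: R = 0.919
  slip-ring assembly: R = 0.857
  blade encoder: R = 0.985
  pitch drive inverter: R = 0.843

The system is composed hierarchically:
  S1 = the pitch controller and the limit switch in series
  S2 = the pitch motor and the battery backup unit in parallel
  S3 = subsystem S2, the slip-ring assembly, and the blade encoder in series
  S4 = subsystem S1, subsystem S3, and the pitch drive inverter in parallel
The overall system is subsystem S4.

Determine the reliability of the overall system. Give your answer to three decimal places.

Series (pitch controller and limit switch): 0.88500 × 0.97700 = 0.86465
Parallel (pitch motor and battery backup unit): 1 − (1 − 0.85000)(1 − 0.91900) = 0.98785
Series ([0.98785], slip-ring assembly, and blade encoder): 0.98785 × 0.85700 × 0.98500 = 0.83389
Parallel ([0.86465], [0.83389], and pitch drive inverter): 1 − (1 − 0.86465)(1 − 0.83389)(1 − 0.84300) = 0.996

0.996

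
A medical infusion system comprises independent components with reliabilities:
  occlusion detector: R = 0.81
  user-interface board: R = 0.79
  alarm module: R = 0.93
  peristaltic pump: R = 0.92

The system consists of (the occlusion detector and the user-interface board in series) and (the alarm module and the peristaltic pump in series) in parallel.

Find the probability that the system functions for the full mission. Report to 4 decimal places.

Series (occlusion detector and user-interface board): 0.810000 × 0.790000 = 0.639900
Series (alarm module and peristaltic pump): 0.930000 × 0.920000 = 0.855600
Parallel ([0.639900] and [0.855600]): 1 − (1 − 0.639900)(1 − 0.855600) = 0.9480

0.9480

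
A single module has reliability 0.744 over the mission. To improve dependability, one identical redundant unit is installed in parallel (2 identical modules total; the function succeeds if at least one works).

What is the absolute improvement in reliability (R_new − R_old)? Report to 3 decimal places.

0.190

R_before = 0.744
R_after = 1 − (1 − 0.744)^2 = 0.934
ΔR = 0.934 − 0.744 = 0.190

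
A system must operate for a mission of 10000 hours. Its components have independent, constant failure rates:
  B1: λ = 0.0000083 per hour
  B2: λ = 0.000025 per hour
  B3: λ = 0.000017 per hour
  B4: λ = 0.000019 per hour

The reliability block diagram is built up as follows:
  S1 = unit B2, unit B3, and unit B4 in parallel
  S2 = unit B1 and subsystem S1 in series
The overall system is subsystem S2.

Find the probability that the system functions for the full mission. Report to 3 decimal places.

R(B1) = exp(−0.0000083 × 10000) = 0.92035
R(B2) = exp(−0.000025 × 10000) = 0.77880
R(B3) = exp(−0.000017 × 10000) = 0.84366
R(B4) = exp(−0.000019 × 10000) = 0.82696
Parallel (B2, B3, and B4): 1 − (1 − 0.77880)(1 − 0.84366)(1 − 0.82696) = 0.99402
Series (B1 and [0.99402]): 0.92035 × 0.99402 = 0.915

0.915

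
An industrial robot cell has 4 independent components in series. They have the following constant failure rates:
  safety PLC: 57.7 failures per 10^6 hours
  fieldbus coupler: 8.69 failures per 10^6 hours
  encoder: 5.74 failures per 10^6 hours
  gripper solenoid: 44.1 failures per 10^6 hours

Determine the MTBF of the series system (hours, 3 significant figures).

Series of exponential components: λ_sys = Σ λ_i
λ_sys = 0.0000577 + 0.00000869 + 0.00000574 + 0.0000441 = 1.1623e-04 /h
MTBF = 1 / λ_sys = 8600 h

8600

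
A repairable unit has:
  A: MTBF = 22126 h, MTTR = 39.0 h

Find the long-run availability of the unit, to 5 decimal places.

A(A) = MTBF/(MTBF+MTTR) = 22126/(22126+39.0) = 0.99824

0.99824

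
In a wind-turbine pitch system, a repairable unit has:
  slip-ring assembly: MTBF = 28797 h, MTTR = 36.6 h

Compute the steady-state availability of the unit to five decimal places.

0.99873

A(slip-ring assembly) = MTBF/(MTBF+MTTR) = 28797/(28797+36.6) = 0.99873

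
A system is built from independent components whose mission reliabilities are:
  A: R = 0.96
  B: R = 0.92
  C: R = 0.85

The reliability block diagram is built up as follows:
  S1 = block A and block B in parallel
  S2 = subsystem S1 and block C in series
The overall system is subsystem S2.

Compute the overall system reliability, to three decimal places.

0.847

Parallel (A and B): 1 − (1 − 0.96000)(1 − 0.92000) = 0.99680
Series ([0.99680] and C): 0.99680 × 0.85000 = 0.847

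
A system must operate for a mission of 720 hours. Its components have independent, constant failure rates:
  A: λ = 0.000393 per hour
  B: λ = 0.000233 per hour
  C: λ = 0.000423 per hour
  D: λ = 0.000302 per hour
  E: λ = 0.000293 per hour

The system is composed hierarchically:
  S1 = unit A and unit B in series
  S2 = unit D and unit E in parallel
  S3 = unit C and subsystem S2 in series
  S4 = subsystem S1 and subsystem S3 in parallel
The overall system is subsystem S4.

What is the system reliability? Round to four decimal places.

0.8948

R(A) = exp(−0.000393 × 720) = 0.753550
R(B) = exp(−0.000233 × 720) = 0.845557
R(C) = exp(−0.000423 × 720) = 0.737448
R(D) = exp(−0.000302 × 720) = 0.804576
R(E) = exp(−0.000293 × 720) = 0.809806
Series (A and B): 0.753550 × 0.845557 = 0.637169
Parallel (D and E): 1 − (1 − 0.804576)(1 − 0.809806) = 0.962832
Series (C and [0.962832]): 0.737448 × 0.962832 = 0.710039
Parallel ([0.637169] and [0.710039]): 1 − (1 − 0.637169)(1 − 0.710039) = 0.8948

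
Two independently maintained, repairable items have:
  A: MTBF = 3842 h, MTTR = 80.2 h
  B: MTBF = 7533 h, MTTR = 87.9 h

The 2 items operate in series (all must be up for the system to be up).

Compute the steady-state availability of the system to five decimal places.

0.96825

A(A) = MTBF/(MTBF+MTTR) = 3842/(3842+80.2) = 0.979552
A(B) = MTBF/(MTBF+MTTR) = 7533/(7533+87.9) = 0.988466
Series availability: 0.979552 × 0.988466 = 0.96825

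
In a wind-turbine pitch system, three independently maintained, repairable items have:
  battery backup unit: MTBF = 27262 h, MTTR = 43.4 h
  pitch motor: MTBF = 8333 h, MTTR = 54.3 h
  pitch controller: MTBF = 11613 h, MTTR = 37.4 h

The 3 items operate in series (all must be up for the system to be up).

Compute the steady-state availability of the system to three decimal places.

A(battery backup unit) = MTBF/(MTBF+MTTR) = 27262/(27262+43.4) = 0.998411
A(pitch motor) = MTBF/(MTBF+MTTR) = 8333/(8333+54.3) = 0.993526
A(pitch controller) = MTBF/(MTBF+MTTR) = 11613/(11613+37.4) = 0.996790
Series availability: 0.998411 × 0.993526 × 0.996790 = 0.989

0.989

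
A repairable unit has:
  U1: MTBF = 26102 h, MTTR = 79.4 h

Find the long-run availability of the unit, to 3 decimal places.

0.997

A(U1) = MTBF/(MTBF+MTTR) = 26102/(26102+79.4) = 0.997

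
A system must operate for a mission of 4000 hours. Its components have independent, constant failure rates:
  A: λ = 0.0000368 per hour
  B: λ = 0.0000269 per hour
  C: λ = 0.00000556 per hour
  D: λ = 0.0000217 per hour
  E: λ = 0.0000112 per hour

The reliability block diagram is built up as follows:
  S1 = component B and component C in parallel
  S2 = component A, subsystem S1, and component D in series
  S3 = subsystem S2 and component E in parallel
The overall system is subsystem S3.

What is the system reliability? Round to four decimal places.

R(A) = exp(−0.0000368 × 4000) = 0.863121
R(B) = exp(−0.0000269 × 4000) = 0.897987
R(C) = exp(−0.00000556 × 4000) = 0.978005
R(D) = exp(−0.0000217 × 4000) = 0.916860
R(E) = exp(−0.0000112 × 4000) = 0.956189
Parallel (B and C): 1 − (1 − 0.897987)(1 − 0.978005) = 0.997756
Series (A, [0.997756], and D): 0.863121 × 0.997756 × 0.916860 = 0.789585
Parallel ([0.789585] and E): 1 − (1 − 0.789585)(1 − 0.956189) = 0.9908

0.9908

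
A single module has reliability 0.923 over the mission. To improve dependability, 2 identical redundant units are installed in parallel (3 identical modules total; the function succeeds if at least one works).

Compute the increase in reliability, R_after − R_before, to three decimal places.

R_before = 0.923
R_after = 1 − (1 − 0.923)^3 = 1.000
ΔR = 1.000 − 0.923 = 0.077

0.077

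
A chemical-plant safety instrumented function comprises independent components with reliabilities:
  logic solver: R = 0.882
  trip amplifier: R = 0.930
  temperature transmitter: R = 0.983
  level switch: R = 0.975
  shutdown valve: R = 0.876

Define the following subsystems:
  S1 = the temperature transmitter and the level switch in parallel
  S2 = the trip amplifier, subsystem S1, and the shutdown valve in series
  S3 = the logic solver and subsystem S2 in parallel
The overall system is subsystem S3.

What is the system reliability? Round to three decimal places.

0.978

Parallel (temperature transmitter and level switch): 1 − (1 − 0.98300)(1 − 0.97500) = 0.99958
Series (trip amplifier, [0.99958], and shutdown valve): 0.93000 × 0.99958 × 0.87600 = 0.81434
Parallel (logic solver and [0.81434]): 1 − (1 − 0.88200)(1 − 0.81434) = 0.978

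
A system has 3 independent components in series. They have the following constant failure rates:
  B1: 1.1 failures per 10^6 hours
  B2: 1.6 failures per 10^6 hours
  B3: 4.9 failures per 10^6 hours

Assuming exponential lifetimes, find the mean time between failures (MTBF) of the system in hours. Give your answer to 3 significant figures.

Series of exponential components: λ_sys = Σ λ_i
λ_sys = 0.0000011 + 0.0000016 + 0.0000049 = 7.6000e-06 /h
MTBF = 1 / λ_sys = 132000 h

132000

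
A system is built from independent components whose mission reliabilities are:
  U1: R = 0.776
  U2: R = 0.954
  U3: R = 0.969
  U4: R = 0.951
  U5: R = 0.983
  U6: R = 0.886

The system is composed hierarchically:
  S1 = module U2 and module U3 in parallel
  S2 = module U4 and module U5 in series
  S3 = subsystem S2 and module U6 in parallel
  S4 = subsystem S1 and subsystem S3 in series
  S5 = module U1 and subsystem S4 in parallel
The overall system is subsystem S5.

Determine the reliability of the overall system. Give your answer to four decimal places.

Parallel (U2 and U3): 1 − (1 − 0.954000)(1 − 0.969000) = 0.998574
Series (U4 and U5): 0.951000 × 0.983000 = 0.934833
Parallel ([0.934833] and U6): 1 − (1 − 0.934833)(1 − 0.886000) = 0.992571
Series ([0.998574] and [0.992571]): 0.998574 × 0.992571 = 0.991156
Parallel (U1 and [0.991156]): 1 − (1 − 0.776000)(1 − 0.991156) = 0.9980

0.9980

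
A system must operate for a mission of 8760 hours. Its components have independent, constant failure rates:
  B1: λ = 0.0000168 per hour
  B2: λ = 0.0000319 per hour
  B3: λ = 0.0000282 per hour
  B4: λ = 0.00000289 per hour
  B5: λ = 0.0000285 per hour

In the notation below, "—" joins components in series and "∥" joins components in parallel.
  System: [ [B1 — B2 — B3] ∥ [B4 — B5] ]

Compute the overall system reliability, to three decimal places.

0.882

R(B1) = exp(−0.0000168 × 8760) = 0.86315
R(B2) = exp(−0.0000319 × 8760) = 0.75620
R(B3) = exp(−0.0000282 × 8760) = 0.78112
R(B4) = exp(−0.00000289 × 8760) = 0.97500
R(B5) = exp(−0.0000285 × 8760) = 0.77907
Series (B1, B2, and B3): 0.86315 × 0.75620 × 0.78112 = 0.50985
Series (B4 and B5): 0.97500 × 0.77907 = 0.75959
Parallel ([0.50985] and [0.75959]): 1 − (1 − 0.50985)(1 − 0.75959) = 0.882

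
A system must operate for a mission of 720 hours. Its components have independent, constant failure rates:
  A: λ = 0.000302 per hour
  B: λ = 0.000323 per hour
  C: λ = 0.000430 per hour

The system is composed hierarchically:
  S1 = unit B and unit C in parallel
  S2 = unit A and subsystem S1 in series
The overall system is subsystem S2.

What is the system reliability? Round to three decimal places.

R(A) = exp(−0.000302 × 720) = 0.80458
R(B) = exp(−0.000323 × 720) = 0.79250
R(C) = exp(−0.000430 × 720) = 0.73374
Parallel (B and C): 1 − (1 − 0.79250)(1 − 0.73374) = 0.94475
Series (A and [0.94475]): 0.80458 × 0.94475 = 0.760

0.760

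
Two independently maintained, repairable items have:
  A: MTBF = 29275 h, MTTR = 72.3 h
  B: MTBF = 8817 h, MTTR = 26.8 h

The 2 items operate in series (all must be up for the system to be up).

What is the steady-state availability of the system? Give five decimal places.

0.99451

A(A) = MTBF/(MTBF+MTTR) = 29275/(29275+72.3) = 0.997536
A(B) = MTBF/(MTBF+MTTR) = 8817/(8817+26.8) = 0.996970
Series availability: 0.997536 × 0.996970 = 0.99451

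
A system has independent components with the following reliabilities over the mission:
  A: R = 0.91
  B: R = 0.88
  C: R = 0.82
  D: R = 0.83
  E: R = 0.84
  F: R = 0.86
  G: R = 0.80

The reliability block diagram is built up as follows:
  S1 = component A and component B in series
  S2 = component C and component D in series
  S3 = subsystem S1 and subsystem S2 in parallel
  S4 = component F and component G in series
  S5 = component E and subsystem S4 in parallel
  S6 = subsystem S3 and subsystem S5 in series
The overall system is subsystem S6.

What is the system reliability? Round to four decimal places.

0.8896

Series (A and B): 0.910000 × 0.880000 = 0.800800
Series (C and D): 0.820000 × 0.830000 = 0.680600
Parallel ([0.800800] and [0.680600]): 1 − (1 − 0.800800)(1 − 0.680600) = 0.936376
Series (F and G): 0.860000 × 0.800000 = 0.688000
Parallel (E and [0.688000]): 1 − (1 − 0.840000)(1 − 0.688000) = 0.950080
Series ([0.936376] and [0.950080]): 0.936376 × 0.950080 = 0.8896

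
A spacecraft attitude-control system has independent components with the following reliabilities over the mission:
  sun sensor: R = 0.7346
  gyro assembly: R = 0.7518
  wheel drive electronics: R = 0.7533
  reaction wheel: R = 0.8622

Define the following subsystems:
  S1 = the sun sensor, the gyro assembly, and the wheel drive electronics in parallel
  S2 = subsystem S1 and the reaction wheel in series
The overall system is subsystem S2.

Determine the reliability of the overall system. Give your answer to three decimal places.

0.848

Parallel (sun sensor, gyro assembly, and wheel drive electronics): 1 − (1 − 0.73460)(1 − 0.75180)(1 − 0.75330) = 0.98375
Series ([0.98375] and reaction wheel): 0.98375 × 0.86220 = 0.848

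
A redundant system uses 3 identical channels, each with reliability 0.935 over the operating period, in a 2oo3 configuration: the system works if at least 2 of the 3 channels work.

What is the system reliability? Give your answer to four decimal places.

R = Σ_{i=2}^{3} C(3,i) p^i (1−p)^{3−i} with p = 0.935
C(3,2)·0.935^2·0.065^1 = 0.170474
C(3,3)·0.935^3·0.065^0 = 0.817400
Sum = 0.9879

0.9879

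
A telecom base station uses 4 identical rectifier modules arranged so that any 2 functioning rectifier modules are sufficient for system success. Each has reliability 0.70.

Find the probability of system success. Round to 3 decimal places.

R = Σ_{i=2}^{4} C(4,i) p^i (1−p)^{4−i} with p = 0.70
C(4,2)·0.70^2·0.30^2 = 0.26460
C(4,3)·0.70^3·0.30^1 = 0.41160
C(4,4)·0.70^4·0.30^0 = 0.24010
Sum = 0.916

0.916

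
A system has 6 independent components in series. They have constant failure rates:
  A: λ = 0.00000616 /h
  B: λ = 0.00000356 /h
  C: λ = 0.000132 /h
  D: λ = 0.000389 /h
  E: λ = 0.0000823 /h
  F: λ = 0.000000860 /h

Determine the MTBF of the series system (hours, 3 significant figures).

1630

Series of exponential components: λ_sys = Σ λ_i
λ_sys = 0.00000616 + 0.00000356 + 0.000132 + 0.000389 + 0.0000823 + 0.000000860 = 6.1388e-04 /h
MTBF = 1 / λ_sys = 1630 h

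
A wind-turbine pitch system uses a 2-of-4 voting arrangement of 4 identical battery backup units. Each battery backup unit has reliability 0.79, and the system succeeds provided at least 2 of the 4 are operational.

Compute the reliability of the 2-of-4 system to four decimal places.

0.9688

R = Σ_{i=2}^{4} C(4,i) p^i (1−p)^{4−i} with p = 0.79
C(4,2)·0.79^2·0.21^2 = 0.165137
C(4,3)·0.79^3·0.21^1 = 0.414153
C(4,4)·0.79^4·0.21^0 = 0.389501
Sum = 0.9688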